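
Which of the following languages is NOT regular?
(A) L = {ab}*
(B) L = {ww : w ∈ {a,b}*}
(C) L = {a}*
(B) {ww : w ∈ {a,b}*}

(B) L = {ww : w ∈ {a,b}*} is NOT regular.

The pumping lemma can be used to prove this:
After pumping, the two halves no longer match

The other languages are regular because they can be recognized by finite automata.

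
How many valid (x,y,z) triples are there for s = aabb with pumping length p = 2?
3

For s = 'aabb' with pumping length p = 2:

Constraints: |xy| ≤ 2, |y| > 0

Valid decompositions (|xy| ≤ p, |y| ≥ 1):
  • x='', y='a', z='abb'
  • x='a', y='a', z='bb'
  • x='', y='aa', z='bb'

Total count: 3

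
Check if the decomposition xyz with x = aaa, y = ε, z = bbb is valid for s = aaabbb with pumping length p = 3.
Violated: |y| > 0

The decomposition x = aaa, y = ε, z = bbb for s = aaabbb with p = 3
violates the constraint: |y| > 0

|y| = 0, but the pumping lemma requires |y| > 0 (y must be non-empty).

Pumping lemma constraints:
1. xyz = s (decomposition is valid)
2. |xy| ≤ p
3. |y| > 0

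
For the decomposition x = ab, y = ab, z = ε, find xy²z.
ababab

Given x = 'ab', y = 'ab', z = '' and i = 2:

xy^2z = x + y·y·...·y (2 times) + z
       = 'ab' + 'ab'^2 + ''
       = 'ab' + 'abab' + ''
       = 'ababab'

The pumped string is 'ababab' with length 6.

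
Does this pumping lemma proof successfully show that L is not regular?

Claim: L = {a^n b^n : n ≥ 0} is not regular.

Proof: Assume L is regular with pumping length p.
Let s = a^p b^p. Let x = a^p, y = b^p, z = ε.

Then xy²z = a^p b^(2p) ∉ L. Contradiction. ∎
The proof is INCORRECT.

Error: The decomposition violates |xy| ≤ p.
With x = a^p and y = b^p, we have |xy| = 2p > p.
The pumping lemma requires |xy| ≤ p, so y must be within the first p characters.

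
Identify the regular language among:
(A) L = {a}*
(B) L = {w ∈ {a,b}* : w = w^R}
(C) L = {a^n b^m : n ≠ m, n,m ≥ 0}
(A) {a}*

(A) L = {a}* is regular.

This can be recognized by a finite automaton (DFA/NFA).
Regular expressions like {a}* define regular languages.

The other choices are not regular:
- {w ∈ {a,b}* : w = w^R}: After pumping, the string is no longer symmetric
- {a^n b^m : n ≠ m, n,m ≥ 0}: After pumping a's, we can make n = m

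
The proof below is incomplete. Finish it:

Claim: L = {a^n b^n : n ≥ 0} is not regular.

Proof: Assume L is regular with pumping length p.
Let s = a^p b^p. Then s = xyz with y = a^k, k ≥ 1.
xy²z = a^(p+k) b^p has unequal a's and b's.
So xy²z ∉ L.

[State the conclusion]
This contradicts the pumping lemma for regular languages,
which guarantees xy^i z ∈ L for all i ≥ 0.

Since our assumption that L is regular leads to a contradiction,
we conclude that L = {a^n b^n : n ≥ 0} is NOT regular. ∎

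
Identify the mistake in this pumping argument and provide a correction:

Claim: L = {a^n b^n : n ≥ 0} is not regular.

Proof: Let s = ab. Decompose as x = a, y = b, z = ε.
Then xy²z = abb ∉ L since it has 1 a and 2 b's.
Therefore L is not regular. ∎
Error: The string s = ab might be shorter than the pumping length p.

Correction: Choose s = a^p b^p to ensure |s| ≥ p. Also, the decomposition is wrong: with |xy| ≤ p, y cannot include b's when s starts with p a's.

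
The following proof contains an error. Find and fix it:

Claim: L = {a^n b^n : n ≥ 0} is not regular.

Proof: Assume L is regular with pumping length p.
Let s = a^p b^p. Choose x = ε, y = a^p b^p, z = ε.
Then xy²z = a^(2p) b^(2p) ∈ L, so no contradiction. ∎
Error: The decomposition violates |xy| ≤ p. With y = a^p b^p, |xy| = |y| = 2p > p. (The proof also miscomputes xy²z, which would be a^p b^p a^p b^p rather than a^(2p) b^(2p), and it wrongly treats one harmless decomposition as settling the matter — the prover does not get to choose the decomposition.)

Correction: The pumping lemma requires |xy| ≤ p, and the argument must handle every decomposition satisfying |xy| ≤ p, |y| ≥ 1. Since s starts with p a's, any such y consists only of a's, say y = a^k with k ≥ 1. Then xy²z = a^(p+k) b^p has unequal numbers of a's and b's, so xy²z ∉ L — the required contradiction.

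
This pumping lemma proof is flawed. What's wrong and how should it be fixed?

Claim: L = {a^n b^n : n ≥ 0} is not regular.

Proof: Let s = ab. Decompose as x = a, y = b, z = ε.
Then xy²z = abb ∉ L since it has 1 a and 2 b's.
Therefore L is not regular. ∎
Error: The string s = ab might be shorter than the pumping length p.

Correction: Choose s = a^p b^p to ensure |s| ≥ p. Also, the decomposition is wrong: with |xy| ≤ p, y cannot include b's when s starts with p a's.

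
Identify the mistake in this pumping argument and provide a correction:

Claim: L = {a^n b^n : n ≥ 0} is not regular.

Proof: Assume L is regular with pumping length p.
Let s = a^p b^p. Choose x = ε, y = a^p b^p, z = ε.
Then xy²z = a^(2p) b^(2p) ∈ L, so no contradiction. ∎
Error: The decomposition violates |xy| ≤ p. With y = a^p b^p, |xy| = |y| = 2p > p. (The proof also miscomputes xy²z, which would be a^p b^p a^p b^p rather than a^(2p) b^(2p), and it wrongly treats one harmless decomposition as settling the matter — the prover does not get to choose the decomposition.)

Correction: The pumping lemma requires |xy| ≤ p, and the argument must handle every decomposition satisfying |xy| ≤ p, |y| ≥ 1. Since s starts with p a's, any such y consists only of a's, say y = a^k with k ≥ 1. Then xy²z = a^(p+k) b^p has unequal numbers of a's and b's, so xy²z ∉ L — the required contradiction.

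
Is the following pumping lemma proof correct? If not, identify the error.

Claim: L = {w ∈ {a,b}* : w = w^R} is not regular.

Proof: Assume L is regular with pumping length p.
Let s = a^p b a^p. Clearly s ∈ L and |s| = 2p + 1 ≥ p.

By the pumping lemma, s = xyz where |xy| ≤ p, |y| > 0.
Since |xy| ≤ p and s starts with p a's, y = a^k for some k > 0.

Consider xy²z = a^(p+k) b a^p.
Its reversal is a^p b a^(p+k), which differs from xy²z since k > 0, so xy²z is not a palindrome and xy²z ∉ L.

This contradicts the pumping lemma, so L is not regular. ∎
The proof is correct.

This proof is valid because:
1. s = a^p b a^p is in L and is chosen in terms of p, so |s| ≥ p holds for every p
2. The decomposition analysis is correct: |xy| ≤ p forces y to lie inside the leading a's
3. The contradiction is valid: a^(p+k) b a^p has more a's before the b than after it, so it is not a palindrome
4. The conclusion follows logically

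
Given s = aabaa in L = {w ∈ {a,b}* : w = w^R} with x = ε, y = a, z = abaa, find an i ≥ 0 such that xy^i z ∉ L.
i = 0

xy⁰z = ε · ε · abaa = abaa; abaa reversed is aaba ≠ abaa, so it is not a palindrome and is not in L.
(Other choices also work, e.g. i = 2, 3; only i = 1 is guaranteed to stay in L since xy¹z = s.)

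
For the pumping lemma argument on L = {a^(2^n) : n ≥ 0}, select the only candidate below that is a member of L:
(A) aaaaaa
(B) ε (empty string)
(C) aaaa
(C) aaaa

The pumping lemma is applied to a string s that lies in L, so first check membership of each option:
- (A) aaaaaa has length 6, strictly between 2^2 = 4 and 2^3 = 8, so it is not in L ✗
- (B) ε has length 0, which is not a power of 2, so it is not in L ✗
- (C) aaaa has length 4 = 2^2, so it is in L ✓

Only (C) aaaa is in L, so it is the only candidate that could play the role of s.
(In a complete proof one picks s in terms of the pumping length p so that |s| ≥ p is guaranteed; a fixed string like aaaa illustrates the shape of such an s.)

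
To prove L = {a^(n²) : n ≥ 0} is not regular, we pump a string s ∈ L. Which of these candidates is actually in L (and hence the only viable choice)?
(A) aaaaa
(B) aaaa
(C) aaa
(B) aaaa

The pumping lemma is applied to a string s that lies in L, so first check membership of each option:
- (A) aaaaa has length 5, strictly between 2² = 4 and 3² = 9, so it is not in L ✗
- (B) aaaa has length 4 = 2², a perfect square, so it is in L ✓
- (C) aaa has length 3, strictly between 1² = 1 and 2² = 4, so it is not in L ✗

Only (B) aaaa is in L, so it is the only candidate that could play the role of s.
(In a complete proof one picks s in terms of the pumping length p so that |s| ≥ p is guaranteed; a fixed string like aaaa illustrates the shape of such an s.)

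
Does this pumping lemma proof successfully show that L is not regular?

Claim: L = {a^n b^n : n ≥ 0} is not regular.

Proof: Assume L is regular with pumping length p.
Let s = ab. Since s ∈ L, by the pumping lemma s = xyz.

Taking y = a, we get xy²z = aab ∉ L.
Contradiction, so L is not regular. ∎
The proof is INCORRECT.

Error: The string s = ab may be shorter than p.
The pumping lemma only applies to strings with |s| ≥ p, and p is not under our control.
We must choose s in terms of p, e.g. s = a^p b^p, to ensure |s| ≥ p.
(The proof also fixes one particular y; a valid argument must handle every decomposition with |xy| ≤ p and |y| ≥ 1 — for s = a^p b^p this forces y = a^k, and then xy²z = a^(p+k) b^p ∉ L.)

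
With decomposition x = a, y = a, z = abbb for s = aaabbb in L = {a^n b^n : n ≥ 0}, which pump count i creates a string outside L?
i = 0

xy⁰z = a · ε · abbb = aabbb; aabbb has 2 a's and 3 b's; 2 ≠ 3, so it is not in L.
(Other choices also work, e.g. i = 2, 3; only i = 1 is guaranteed to stay in L since xy¹z = s.)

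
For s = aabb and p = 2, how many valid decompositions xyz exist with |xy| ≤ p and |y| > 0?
3

For s = 'aabb' with pumping length p = 2:

Constraints: |xy| ≤ 2, |y| > 0

Valid decompositions (|xy| ≤ p, |y| ≥ 1):
  • x='', y='a', z='abb'
  • x='a', y='a', z='bb'
  • x='', y='aa', z='bb'

Total count: 3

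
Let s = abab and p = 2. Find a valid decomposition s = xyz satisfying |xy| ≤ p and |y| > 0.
x = '', y = 'a', z = 'bab'

For s = abab and p = 2, one valid decomposition is:
- x = '' (length 0)
- y = 'a' (length 1)
- z = 'bab' (length 3)

Verification:
- xyz = '' + 'a' + 'bab' = abab ✓
- |xy| = 1 ≤ 2 ✓
- |y| = 1 > 0 ✓

All pumping lemma constraints are satisfied.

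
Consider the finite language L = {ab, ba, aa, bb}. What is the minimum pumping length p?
p = 3

For a finite language L, the pumping lemma holds vacuously if p > max|s| for s ∈ L.

The longest string in L = {ab, ba, aa, bb} has length 2.
If p = 3, then no string s ∈ L has |s| ≥ p, so the condition is vacuously true.

The minimum pumping length is p = 3.

Why no smaller p works: for any p ≤ 2, the longest string s ∈ L has |s| = 2 ≥ p, so it would
have to be pumpable; but pumping up (i = 2, 3, ...) produces ever longer strings, which cannot all lie in the
finite language L. So the pumping property fails for every p ≤ 2.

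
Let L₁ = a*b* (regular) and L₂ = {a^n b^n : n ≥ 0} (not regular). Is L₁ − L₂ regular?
No — L₁ − L₂ is not regular.

a*b* − {a^n b^n} = {a^n b^m : n ≠ m}. If this were regular, then its complement intersected with a*b*, namely {a^n b^n : n ≥ 0}, would be regular too (closure under complement and intersection) — contradiction. So L₁ − L₂ is not regular.

Note that the bare facts "L₁ regular, L₂ non-regular" do not settle the question by themselves: the closure of regular languages under ∪, ∩, complement and difference applies only when BOTH operands are regular. With a non-regular operand the result can come out regular or non-regular depending on the specific languages, so one has to work out L₁ − L₂ for this particular pair, as above.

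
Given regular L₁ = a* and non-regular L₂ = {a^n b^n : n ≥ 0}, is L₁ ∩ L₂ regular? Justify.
Yes — L₁ ∩ L₂ is regular.

A string of a* contains no b's, and the only string of {a^n b^n} with no b's is ε (n = 0). So L₁ ∩ L₂ = {ε}, a finite language, which is regular.

Note that the bare facts "L₁ regular, L₂ non-regular" do not settle the question by themselves: the closure of regular languages under ∪, ∩, complement and difference applies only when BOTH operands are regular. With a non-regular operand the result can come out regular or non-regular depending on the specific languages, so one has to work out L₁ ∩ L₂ for this particular pair, as above.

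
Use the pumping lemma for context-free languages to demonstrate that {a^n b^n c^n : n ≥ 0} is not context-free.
Assume for contradiction that L is context-free, and let p ≥ 1 be the pumping length given by the pumping lemma for CFLs.
Choose s = a^p b^p c^p. Then s ∈ L and |s| = 3p ≥ p.
By the CFL pumping lemma, s = uvxyz for some u, v, x, y, z with |vxy| ≤ p, |vy| ≥ 1, and uv^i xy^i z ∈ L for every i ≥ 0.

Because |vxy| ≤ p, the window vxy cannot contain both an a and a c: any substring of s containing both must include the entire block b^p plus at least one a and one c, so it has length ≥ p + 2 > p.
Hence at least one of the letters a, c does not occur in vy at all.

Take i = 0: the string uxz is obtained from s by deleting |vy| ≥ 1 symbols, so |uxz| = 3p − |vy| < 3p.
But the letter (a or c) that does not occur in vy still occurs exactly p times in uxz. Every string of L with exactly p copies of some letter is a^p b^p c^p, of length 3p. Since |uxz| < 3p, uxz ∉ L.

This contradicts the CFL pumping lemma, which requires uv^i xy^i z ∈ L for all i ≥ 0.
Hence L = {a^n b^n c^n : n ≥ 0} is not context-free. ∎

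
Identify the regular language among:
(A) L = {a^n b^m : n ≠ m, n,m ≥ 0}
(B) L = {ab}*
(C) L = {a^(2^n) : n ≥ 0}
(B) {ab}*

(B) L = {ab}* is regular.

This can be recognized by a finite automaton (DFA/NFA).
Regular expressions like {ab}* define regular languages.

The other choices are not regular:
- {a^(2^n) : n ≥ 0}: After pumping, length is no longer a power of 2
- {a^n b^m : n ≠ m, n,m ≥ 0}: After pumping a's, we can make n = m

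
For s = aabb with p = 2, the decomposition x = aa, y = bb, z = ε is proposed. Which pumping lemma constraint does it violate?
Violated: |xy| ≤ p

The decomposition x = aa, y = bb, z = ε for s = aabb with p = 2
violates the constraint: |xy| ≤ p

|xy| = |aabb| = 4 > 2 = p. The decomposition puts too many characters in xy.

Pumping lemma constraints:
1. xyz = s (decomposition is valid)
2. |xy| ≤ p
3. |y| > 0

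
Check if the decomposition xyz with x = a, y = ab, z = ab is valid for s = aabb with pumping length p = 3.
Violated: xyz = s

The decomposition x = a, y = ab, z = ab for s = aabb with p = 3
violates the constraint: xyz = s

xyz = 'a' + 'ab' + 'ab' = 'aabab' ≠ 'aabb' = s. The decomposition doesn't reconstruct s.

Pumping lemma constraints:
1. xyz = s (decomposition is valid)
2. |xy| ≤ p
3. |y| > 0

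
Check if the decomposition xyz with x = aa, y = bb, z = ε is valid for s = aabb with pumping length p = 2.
Violated: |xy| ≤ p

The decomposition x = aa, y = bb, z = ε for s = aabb with p = 2
violates the constraint: |xy| ≤ p

|xy| = |aabb| = 4 > 2 = p. The decomposition puts too many characters in xy.

Pumping lemma constraints:
1. xyz = s (decomposition is valid)
2. |xy| ≤ p
3. |y| > 0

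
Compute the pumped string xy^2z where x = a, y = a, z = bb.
aaabb

Given x = 'a', y = 'a', z = 'bb' and i = 2:

xy^2z = x + y·y·...·y (2 times) + z
       = 'a' + 'a'^2 + 'bb'
       = 'a' + 'aa' + 'bb'
       = 'aaabb'

The pumped string is 'aaabb' with length 5.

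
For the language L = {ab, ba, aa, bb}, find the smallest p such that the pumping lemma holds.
p = 3

For a finite language L, the pumping lemma holds vacuously if p > max|s| for s ∈ L.

The longest string in L = {ab, ba, aa, bb} has length 2.
If p = 3, then no string s ∈ L has |s| ≥ p, so the condition is vacuously true.

The minimum pumping length is p = 3.

Why no smaller p works: for any p ≤ 2, the longest string s ∈ L has |s| = 2 ≥ p, so it would
have to be pumpable; but pumping up (i = 2, 3, ...) produces ever longer strings, which cannot all lie in the
finite language L. So the pumping property fails for every p ≤ 2.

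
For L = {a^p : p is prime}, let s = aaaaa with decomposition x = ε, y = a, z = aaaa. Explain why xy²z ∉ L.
xy²z = aaaaaa ∉ L

Pumping with i = 2 replaces y = a by y² = aa:
- Original: s = xyz = aaaaa; aaaaa has length 5, which is prime, so it is in L
- Pumped: xy²z = ε · aa · aaaa = aaaaaa
- aaaaaa has length 6 = 2 × 3, which is not prime, so it is not in L

The pumping lemma would require xy²z ∈ L, so this decomposition yields a contradiction.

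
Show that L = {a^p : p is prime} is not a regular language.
Assume for contradiction that L is regular, and let p ≥ 1 be the pumping length given by the pumping lemma.
Choose a prime q with q ≥ p (one exists because there are infinitely many primes) and let s = a^q. Then s ∈ L and |s| = q ≥ p.
By the pumping lemma, s = xyz for some x, y, z with |xy| ≤ p, |y| ≥ 1, and xy^i z ∈ L for every i ≥ 0.
Here y = a^k for some k with 1 ≤ k ≤ p, and xy^i z = a^(q + (i − 1)k) for every i ≥ 0.

Take i = q + 1: |xy^(q+1) z| = q + qk = q(k + 1).
Both factors satisfy q ≥ 2 and k + 1 ≥ 2, so q(k + 1) is composite, and xy^(q+1) z ∉ L.

This contradicts the pumping lemma, which requires xy^i z ∈ L for all i ≥ 0.
Hence L = {a^p : p is prime} is not regular. ∎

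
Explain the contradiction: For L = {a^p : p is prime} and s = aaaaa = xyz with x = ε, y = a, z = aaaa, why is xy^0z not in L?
xy⁰z = aaaa ∉ L

Pumping with i = 0 replaces y = a by y⁰ = ε:
- Original: s = xyz = aaaaa; aaaaa has length 5, which is prime, so it is in L
- Pumped: xy⁰z = ε · ε · aaaa = aaaa
- aaaa has length 4 = 2 × 2, which is not prime, so it is not in L

The pumping lemma would require xy⁰z ∈ L, so this decomposition yields a contradiction.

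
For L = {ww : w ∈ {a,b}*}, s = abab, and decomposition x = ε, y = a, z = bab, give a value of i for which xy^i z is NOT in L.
i = 3

xy³z = ε · aaa · bab = aaabab; aaabab has length 6; its halves are aaa and bab, which differ, so it is not in L.
(Other choices also work, e.g. i = 0, 2; only i = 1 is guaranteed to stay in L since xy¹z = s.)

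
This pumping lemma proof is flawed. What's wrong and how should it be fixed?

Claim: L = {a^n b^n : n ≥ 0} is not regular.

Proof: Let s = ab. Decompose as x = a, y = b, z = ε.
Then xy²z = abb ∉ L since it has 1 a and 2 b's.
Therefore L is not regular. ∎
Error: The string s = ab might be shorter than the pumping length p.

Correction: Choose s = a^p b^p to ensure |s| ≥ p. Also, the decomposition is wrong: with |xy| ≤ p, y cannot include b's when s starts with p a's.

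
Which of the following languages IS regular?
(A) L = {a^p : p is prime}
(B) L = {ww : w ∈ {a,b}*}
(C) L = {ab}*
(C) {ab}*

(C) L = {ab}* is regular.

This can be recognized by a finite automaton (DFA/NFA).
Regular expressions like {ab}* define regular languages.

The other choices are not regular:
- {a^p : p is prime}: After pumping, the length becomes composite
- {ww : w ∈ {a,b}*}: After pumping, the two halves no longer match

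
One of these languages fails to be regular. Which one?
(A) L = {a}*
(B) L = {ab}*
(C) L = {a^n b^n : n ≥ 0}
(C) {a^n b^n : n ≥ 0}

(C) L = {a^n b^n : n ≥ 0} is NOT regular.

The pumping lemma can be used to prove this:
After pumping, the number of a's and b's become unequal

The other languages are regular because they can be recognized by finite automata.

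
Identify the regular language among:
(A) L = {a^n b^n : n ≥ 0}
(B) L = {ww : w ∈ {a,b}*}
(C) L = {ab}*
(C) {ab}*

(C) L = {ab}* is regular.

This can be recognized by a finite automaton (DFA/NFA).
Regular expressions like {ab}* define regular languages.

The other choices are not regular:
- {ww : w ∈ {a,b}*}: After pumping, the two halves no longer match
- {a^n b^n : n ≥ 0}: After pumping, the number of a's and b's become unequal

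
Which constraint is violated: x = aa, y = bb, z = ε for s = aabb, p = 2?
Violated: |xy| ≤ p

The decomposition x = aa, y = bb, z = ε for s = aabb with p = 2
violates the constraint: |xy| ≤ p

|xy| = |aabb| = 4 > 2 = p. The decomposition puts too many characters in xy.

Pumping lemma constraints:
1. xyz = s (decomposition is valid)
2. |xy| ≤ p
3. |y| > 0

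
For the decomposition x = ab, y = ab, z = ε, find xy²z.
ababab

Given x = 'ab', y = 'ab', z = '' and i = 2:

xy^2z = x + y·y·...·y (2 times) + z
       = 'ab' + 'ab'^2 + ''
       = 'ab' + 'abab' + ''
       = 'ababab'

The pumped string is 'ababab' with length 6.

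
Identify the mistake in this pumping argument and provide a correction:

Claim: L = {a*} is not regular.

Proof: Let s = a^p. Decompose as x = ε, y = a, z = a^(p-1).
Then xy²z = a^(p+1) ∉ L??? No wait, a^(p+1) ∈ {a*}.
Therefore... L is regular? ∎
Error: The proof attempts to show a*  is not regular, but a* IS regular!

Correction: a* is a regular language (recognized by a simple DFA with one accepting state and self-loop on 'a'). The pumping lemma can only prove non-regularity, not regularity. For regular languages, pumping always works.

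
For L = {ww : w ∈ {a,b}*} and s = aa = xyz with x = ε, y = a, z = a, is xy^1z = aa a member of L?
Yes

xy¹z = ε · a · a = aa.
aa splits into halves a · a, which are equal, so it is in L (w = a).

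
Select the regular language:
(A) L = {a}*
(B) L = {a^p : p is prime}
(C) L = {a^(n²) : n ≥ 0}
(A) {a}*

(A) L = {a}* is regular.

This can be recognized by a finite automaton (DFA/NFA).
Regular expressions like {a}* define regular languages.

The other choices are not regular:
- {a^(n²) : n ≥ 0}: After pumping, length is no longer a perfect square
- {a^p : p is prime}: After pumping, the length becomes composite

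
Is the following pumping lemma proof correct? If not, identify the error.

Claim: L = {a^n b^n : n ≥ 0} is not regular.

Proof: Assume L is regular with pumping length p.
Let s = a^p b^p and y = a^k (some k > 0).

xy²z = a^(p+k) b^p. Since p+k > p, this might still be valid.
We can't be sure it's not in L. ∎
The proof is INCORRECT.

Error: The conclusion is wrong.
xy²z = a^(p+k) b^p is definitely NOT in L because the number of a's (p+k) ≠ number of b's (p).
The proof incorrectly doubts what is actually a valid contradiction.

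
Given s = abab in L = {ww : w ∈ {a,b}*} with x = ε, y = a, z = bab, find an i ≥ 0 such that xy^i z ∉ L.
i = 3

xy³z = ε · aaa · bab = aaabab; aaabab has length 6; its halves are aaa and bab, which differ, so it is not in L.
(Other choices also work, e.g. i = 0, 2; only i = 1 is guaranteed to stay in L since xy¹z = s.)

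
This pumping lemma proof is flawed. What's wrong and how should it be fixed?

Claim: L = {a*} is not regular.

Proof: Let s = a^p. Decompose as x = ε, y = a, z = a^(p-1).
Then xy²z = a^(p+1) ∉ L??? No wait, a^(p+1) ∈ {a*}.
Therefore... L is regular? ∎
Error: The proof attempts to show a*  is not regular, but a* IS regular!

Correction: a* is a regular language (recognized by a simple DFA with one accepting state and self-loop on 'a'). The pumping lemma can only prove non-regularity, not regularity. For regular languages, pumping always works.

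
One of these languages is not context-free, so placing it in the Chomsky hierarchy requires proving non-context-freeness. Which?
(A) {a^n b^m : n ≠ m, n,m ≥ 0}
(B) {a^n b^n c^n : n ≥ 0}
(B) {a^n b^n c^n : n ≥ 0}

(B) {a^n b^n c^n : n ≥ 0} requires the CFL pumping lemma.

- {a^n b^m : n ≠ m, n,m ≥ 0} is context-free (but not regular)
  • Can be shown non-regular with the regular pumping lemma
  • After pumping a's, we can make n = m

- {a^n b^n c^n : n ≥ 0} is NOT context-free
  • Requires the CFL pumping lemma to prove
  • Cannot maintain three equal counts simultaneously

The CFL pumping lemma is "stronger" in that it can prove non-membership
in the larger class of context-free languages.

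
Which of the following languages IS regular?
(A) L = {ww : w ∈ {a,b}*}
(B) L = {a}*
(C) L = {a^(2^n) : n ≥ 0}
(B) {a}*

(B) L = {a}* is regular.

This can be recognized by a finite automaton (DFA/NFA).
Regular expressions like {a}* define regular languages.

The other choices are not regular:
- {ww : w ∈ {a,b}*}: After pumping, the two halves no longer match
- {a^(2^n) : n ≥ 0}: After pumping, length is no longer a power of 2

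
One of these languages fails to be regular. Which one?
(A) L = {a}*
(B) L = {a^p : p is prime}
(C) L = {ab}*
(B) {a^p : p is prime}

(B) L = {a^p : p is prime} is NOT regular.

The pumping lemma can be used to prove this:
After pumping, the length becomes composite

The other languages are regular because they can be recognized by finite automata.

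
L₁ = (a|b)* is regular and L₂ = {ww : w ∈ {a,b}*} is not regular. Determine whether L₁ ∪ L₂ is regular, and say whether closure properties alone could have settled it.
Yes — L₁ ∪ L₂ is regular.

{ww} ⊆ (a|b)*, so L₁ ∪ L₂ = (a|b)*, which is regular.

Note that the bare facts "L₁ regular, L₂ non-regular" do not settle the question by themselves: the closure of regular languages under ∪, ∩, complement and difference applies only when BOTH operands are regular. With a non-regular operand the result can come out regular or non-regular depending on the specific languages, so one has to work out L₁ ∪ L₂ for this particular pair, as above.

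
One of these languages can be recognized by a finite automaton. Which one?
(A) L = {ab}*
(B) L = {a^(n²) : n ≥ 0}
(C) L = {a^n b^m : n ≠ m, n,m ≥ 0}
(A) {ab}*

(A) L = {ab}* is regular.

This can be recognized by a finite automaton (DFA/NFA).
Regular expressions like {ab}* define regular languages.

The other choices are not regular:
- {a^n b^m : n ≠ m, n,m ≥ 0}: After pumping a's, we can make n = m
- {a^(n²) : n ≥ 0}: After pumping, length is no longer a perfect square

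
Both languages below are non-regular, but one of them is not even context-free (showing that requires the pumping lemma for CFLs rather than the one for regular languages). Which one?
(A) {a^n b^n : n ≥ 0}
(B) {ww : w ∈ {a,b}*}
(B) {ww : w ∈ {a,b}*}

(B) {ww : w ∈ {a,b}*} requires the CFL pumping lemma.

- {a^n b^n : n ≥ 0} is context-free (but not regular)
  • Can be shown non-regular with the regular pumping lemma
  • After pumping, the number of a's and b's become unequal

- {ww : w ∈ {a,b}*} is NOT context-free
  • Requires the CFL pumping lemma to prove
  • Even a PDA cannot compare two arbitrary halves symbol by symbol; CFL pumping on a^p b^p a^p b^p fails

The CFL pumping lemma is "stronger" in that it can prove non-membership
in the larger class of context-free languages.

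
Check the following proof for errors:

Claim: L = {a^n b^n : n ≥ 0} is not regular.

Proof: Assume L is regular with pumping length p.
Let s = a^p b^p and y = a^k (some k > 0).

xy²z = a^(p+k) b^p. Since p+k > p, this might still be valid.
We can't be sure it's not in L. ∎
The proof is INCORRECT.

Error: The conclusion is wrong.
xy²z = a^(p+k) b^p is definitely NOT in L because the number of a's (p+k) ≠ number of b's (p).
The proof incorrectly doubts what is actually a valid contradiction.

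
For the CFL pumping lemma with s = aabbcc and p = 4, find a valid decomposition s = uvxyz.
u='a', v='a', x='bb', y='c', z='c'

For s = aabbcc with pumping length p = 4:

One valid decomposition:
- u = 'a'
- v = 'a'
- x = 'bb'
- y = 'c'
- z = 'c'

Verification:
- uvxyz = 'a' + 'a' + 'bb' + 'c' + 'c' = aabbcc ✓
- |vxy| = |'abbc'| = 4 ≤ 4 ✓
- |vy| = |'ac'| = 2 > 0 ✓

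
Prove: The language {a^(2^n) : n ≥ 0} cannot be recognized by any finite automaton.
Assume for contradiction that L is regular, and let p ≥ 1 be the pumping length given by the pumping lemma.
Choose s = a^(2^p). Then s ∈ L and |s| = 2^p ≥ p.
By the pumping lemma, s = xyz for some x, y, z with |xy| ≤ p, |y| ≥ 1, and xy^i z ∈ L for every i ≥ 0.
Here y = a^k for some k with 1 ≤ k ≤ |xy| ≤ p, and p < 2^p.

Take i = 2: |xy²z| = 2^p + k.
Now 2^p < 2^p + k ≤ 2^p + p < 2^p + 2^p = 2^(p+1).
So |xy²z| lies strictly between the consecutive powers of two 2^p and 2^(p+1), hence is not a power of 2, and xy²z ∉ L.

This contradicts the pumping lemma, which requires xy^i z ∈ L for all i ≥ 0.
Hence L = {a^(2^n) : n ≥ 0} is not regular. ∎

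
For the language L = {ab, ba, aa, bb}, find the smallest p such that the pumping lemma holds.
p = 3

For a finite language L, the pumping lemma holds vacuously if p > max|s| for s ∈ L.

The longest string in L = {ab, ba, aa, bb} has length 2.
If p = 3, then no string s ∈ L has |s| ≥ p, so the condition is vacuously true.

The minimum pumping length is p = 3.

Why no smaller p works: for any p ≤ 2, the longest string s ∈ L has |s| = 2 ≥ p, so it would
have to be pumpable; but pumping up (i = 2, 3, ...) produces ever longer strings, which cannot all lie in the
finite language L. So the pumping property fails for every p ≤ 2.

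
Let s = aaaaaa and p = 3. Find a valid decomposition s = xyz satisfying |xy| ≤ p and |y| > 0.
x = 'a', y = 'aa', z = 'aaa'

For s = aaaaaa and p = 3, one valid decomposition is:
- x = 'a' (length 1)
- y = 'aa' (length 2)
- z = 'aaa' (length 3)

Verification:
- xyz = 'a' + 'aa' + 'aaa' = aaaaaa ✓
- |xy| = 3 ≤ 3 ✓
- |y| = 2 > 0 ✓

All pumping lemma constraints are satisfied.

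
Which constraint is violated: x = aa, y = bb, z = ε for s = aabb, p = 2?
Violated: |xy| ≤ p

The decomposition x = aa, y = bb, z = ε for s = aabb with p = 2
violates the constraint: |xy| ≤ p

|xy| = |aabb| = 4 > 2 = p. The decomposition puts too many characters in xy.

Pumping lemma constraints:
1. xyz = s (decomposition is valid)
2. |xy| ≤ p
3. |y| > 0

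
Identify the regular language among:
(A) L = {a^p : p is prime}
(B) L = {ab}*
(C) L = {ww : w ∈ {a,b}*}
(B) {ab}*

(B) L = {ab}* is regular.

This can be recognized by a finite automaton (DFA/NFA).
Regular expressions like {ab}* define regular languages.

The other choices are not regular:
- {ww : w ∈ {a,b}*}: After pumping, the two halves no longer match
- {a^p : p is prime}: After pumping, the length becomes composite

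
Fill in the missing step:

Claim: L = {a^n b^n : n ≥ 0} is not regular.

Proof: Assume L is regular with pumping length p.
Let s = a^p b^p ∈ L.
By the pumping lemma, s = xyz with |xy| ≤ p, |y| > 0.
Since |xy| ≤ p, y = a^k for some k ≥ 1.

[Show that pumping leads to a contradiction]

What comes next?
Consider xy²z = a^(p+k) b^p.

Since k ≥ 1, we have p + k > p.
So xy²z has more a's than b's: (p+k) a's vs p b's.
This means xy²z ∉ L because a^n b^n requires equal counts.

This contradicts the pumping lemma which states xy²z ∈ L.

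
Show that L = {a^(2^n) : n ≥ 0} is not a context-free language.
Assume for contradiction that L is context-free, and let p ≥ 1 be the pumping length given by the pumping lemma for CFLs.
Choose s = a^(2^p). Then s ∈ L and |s| = 2^p ≥ p.
By the CFL pumping lemma, s = uvxyz for some u, v, x, y, z with |vxy| ≤ p, |vy| ≥ 1, and uv^i xy^i z ∈ L for every i ≥ 0.
All symbols are a's, so only lengths matter: let k = |vy|, with 1 ≤ k ≤ |vxy| ≤ p < 2^p.

Take i = 2: |uv²xy²z| = 2^p + k, and 2^p < 2^p + k < 2^p + 2^p = 2^(p+1).
So the length lies strictly between consecutive powers of two and is not a power of 2; uv²xy²z ∉ L.

This contradicts the CFL pumping lemma, which requires uv^i xy^i z ∈ L for all i ≥ 0.
Hence L = {a^(2^n) : n ≥ 0} is not context-free. ∎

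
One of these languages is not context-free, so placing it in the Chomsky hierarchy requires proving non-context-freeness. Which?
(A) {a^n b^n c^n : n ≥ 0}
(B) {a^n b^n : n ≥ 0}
(A) {a^n b^n c^n : n ≥ 0}

(A) {a^n b^n c^n : n ≥ 0} requires the CFL pumping lemma.

- {a^n b^n : n ≥ 0} is context-free (but not regular)
  • Can be shown non-regular with the regular pumping lemma
  • After pumping, the number of a's and b's become unequal

- {a^n b^n c^n : n ≥ 0} is NOT context-free
  • Requires the CFL pumping lemma to prove
  • Cannot maintain three equal counts simultaneously

The CFL pumping lemma is "stronger" in that it can prove non-membership
in the larger class of context-free languages.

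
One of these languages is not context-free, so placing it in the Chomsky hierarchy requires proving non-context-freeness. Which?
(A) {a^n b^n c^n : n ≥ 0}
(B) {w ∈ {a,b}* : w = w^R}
(A) {a^n b^n c^n : n ≥ 0}

(A) {a^n b^n c^n : n ≥ 0} requires the CFL pumping lemma.

- {w ∈ {a,b}* : w = w^R} is context-free (but not regular)
  • Can be shown non-regular with the regular pumping lemma
  • After pumping, the string is no longer symmetric

- {a^n b^n c^n : n ≥ 0} is NOT context-free
  • Requires the CFL pumping lemma to prove
  • Cannot maintain three equal counts simultaneously

The CFL pumping lemma is "stronger" in that it can prove non-membership
in the larger class of context-free languages.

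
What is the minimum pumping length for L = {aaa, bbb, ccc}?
p = 4

For a finite language L, the pumping lemma holds vacuously if p > max|s| for s ∈ L.

The longest string in L = {aaa, bbb, ccc} has length 3.
If p = 4, then no string s ∈ L has |s| ≥ p, so the condition is vacuously true.

The minimum pumping length is p = 4.

Why no smaller p works: for any p ≤ 3, the longest string s ∈ L has |s| = 3 ≥ p, so it would
have to be pumpable; but pumping up (i = 2, 3, ...) produces ever longer strings, which cannot all lie in the
finite language L. So the pumping property fails for every p ≤ 3.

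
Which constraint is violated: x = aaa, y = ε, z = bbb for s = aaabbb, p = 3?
Violated: |y| > 0

The decomposition x = aaa, y = ε, z = bbb for s = aaabbb with p = 3
violates the constraint: |y| > 0

|y| = 0, but the pumping lemma requires |y| > 0 (y must be non-empty).

Pumping lemma constraints:
1. xyz = s (decomposition is valid)
2. |xy| ≤ p
3. |y| > 0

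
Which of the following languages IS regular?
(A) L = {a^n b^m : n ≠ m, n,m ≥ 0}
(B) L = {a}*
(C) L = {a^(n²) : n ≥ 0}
(B) {a}*

(B) L = {a}* is regular.

This can be recognized by a finite automaton (DFA/NFA).
Regular expressions like {a}* define regular languages.

The other choices are not regular:
- {a^n b^m : n ≠ m, n,m ≥ 0}: After pumping a's, we can make n = m
- {a^(n²) : n ≥ 0}: After pumping, length is no longer a perfect square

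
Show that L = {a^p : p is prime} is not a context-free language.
Assume for contradiction that L is context-free, and let p ≥ 1 be the pumping length given by the pumping lemma for CFLs.
Choose a prime q with q ≥ p and let s = a^q. Then s ∈ L and |s| = q ≥ p.
By the CFL pumping lemma, s = uvxyz for some u, v, x, y, z with |vxy| ≤ p, |vy| ≥ 1, and uv^i xy^i z ∈ L for every i ≥ 0.
All symbols are a's, so only lengths matter: let k = |vy|, with 1 ≤ k ≤ p. Then |uv^i xy^i z| = q + (i − 1)k.

Take i = q + 1: the length is q + qk = q(k + 1).
Both factors satisfy q ≥ 2 and k + 1 ≥ 2, so q(k + 1) is composite and uv^(q+1) xy^(q+1) z ∉ L.

This contradicts the CFL pumping lemma, which requires uv^i xy^i z ∈ L for all i ≥ 0.
Hence L = {a^p : p is prime} is not context-free. ∎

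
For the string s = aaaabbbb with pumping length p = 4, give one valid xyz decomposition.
x = 'a', y = 'aaa', z = 'bbbb'

For s = aaaabbbb and p = 4, one valid decomposition is:
- x = 'a' (length 1)
- y = 'aaa' (length 3)
- z = 'bbbb' (length 4)

Verification:
- xyz = 'a' + 'aaa' + 'bbbb' = aaaabbbb ✓
- |xy| = 4 ≤ 4 ✓
- |y| = 3 > 0 ✓

All pumping lemma constraints are satisfied.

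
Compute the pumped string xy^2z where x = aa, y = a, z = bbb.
aaaabbb

Given x = 'aa', y = 'a', z = 'bbb' and i = 2:

xy^2z = x + y·y·...·y (2 times) + z
       = 'aa' + 'a'^2 + 'bbb'
       = 'aa' + 'aa' + 'bbb'
       = 'aaaabbb'

The pumped string is 'aaaabbb' with length 7.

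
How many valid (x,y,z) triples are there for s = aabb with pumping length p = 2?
3

For s = 'aabb' with pumping length p = 2:

Constraints: |xy| ≤ 2, |y| > 0

Valid decompositions (|xy| ≤ p, |y| ≥ 1):
  • x='', y='a', z='abb'
  • x='a', y='a', z='bb'
  • x='', y='aa', z='bb'

Total count: 3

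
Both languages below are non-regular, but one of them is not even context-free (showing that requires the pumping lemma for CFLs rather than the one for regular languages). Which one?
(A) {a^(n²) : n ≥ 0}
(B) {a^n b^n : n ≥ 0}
(A) {a^(n²) : n ≥ 0}

(A) {a^(n²) : n ≥ 0} requires the CFL pumping lemma.

- {a^n b^n : n ≥ 0} is context-free (but not regular)
  • Can be shown non-regular with the regular pumping lemma
  • After pumping, the number of a's and b's become unequal

- {a^(n²) : n ≥ 0} is NOT context-free
  • Requires the CFL pumping lemma to prove
  • Gaps between squares grow unboundedly

The CFL pumping lemma is "stronger" in that it can prove non-membership
in the larger class of context-free languages.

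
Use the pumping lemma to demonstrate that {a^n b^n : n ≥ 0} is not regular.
Assume for contradiction that L is regular, and let p ≥ 1 be the pumping length given by the pumping lemma.
Choose s = a^p b^p. Then s ∈ L and |s| = 2p ≥ p.
By the pumping lemma, s = xyz for some x, y, z with |xy| ≤ p, |y| ≥ 1, and xy^i z ∈ L for every i ≥ 0.
Since |xy| ≤ p and the first p symbols of s are all a's, we must have y = a^k for some k with 1 ≤ k ≤ p.

Take i = 3: xy³z = a^(p + 2k) b^p.
This string has p + 2k a's but p b's, and p + 2k > p because k ≥ 1. So xy³z ∉ L.

This contradicts the pumping lemma, which requires xy^i z ∈ L for all i ≥ 0.
Hence L = {a^n b^n : n ≥ 0} is not regular. ∎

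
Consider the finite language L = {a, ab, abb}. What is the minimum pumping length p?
p = 4

For a finite language L, the pumping lemma holds vacuously if p > max|s| for s ∈ L.

The longest string in L = {a, ab, abb} has length 3.
If p = 4, then no string s ∈ L has |s| ≥ p, so the condition is vacuously true.

The minimum pumping length is p = 4.

Why no smaller p works: for any p ≤ 3, the longest string s ∈ L has |s| = 3 ≥ p, so it would
have to be pumpable; but pumping up (i = 2, 3, ...) produces ever longer strings, which cannot all lie in the
finite language L. So the pumping property fails for every p ≤ 3.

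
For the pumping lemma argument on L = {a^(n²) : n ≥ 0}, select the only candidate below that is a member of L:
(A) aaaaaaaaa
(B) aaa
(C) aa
(A) aaaaaaaaa

The pumping lemma is applied to a string s that lies in L, so first check membership of each option:
- (A) aaaaaaaaa has length 9 = 3², a perfect square, so it is in L ✓
- (B) aaa has length 3, strictly between 1² = 1 and 2² = 4, so it is not in L ✗
- (C) aa has length 2, strictly between 1² = 1 and 2² = 4, so it is not in L ✗

Only (A) aaaaaaaaa is in L, so it is the only candidate that could play the role of s.
(In a complete proof one picks s in terms of the pumping length p so that |s| ≥ p is guaranteed; a fixed string like aaaaaaaaa illustrates the shape of such an s.)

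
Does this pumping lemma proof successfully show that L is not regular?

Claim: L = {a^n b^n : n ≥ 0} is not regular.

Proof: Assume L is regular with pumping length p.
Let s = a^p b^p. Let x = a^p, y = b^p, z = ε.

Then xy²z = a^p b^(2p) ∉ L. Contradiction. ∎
The proof is INCORRECT.

Error: The decomposition violates |xy| ≤ p.
With x = a^p and y = b^p, we have |xy| = 2p > p.
The pumping lemma requires |xy| ≤ p, so y must be within the first p characters.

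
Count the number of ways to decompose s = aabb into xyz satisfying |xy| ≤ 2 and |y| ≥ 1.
3

For s = 'aabb' with pumping length p = 2:

Constraints: |xy| ≤ 2, |y| > 0

Valid decompositions (|xy| ≤ p, |y| ≥ 1):
  • x='', y='a', z='abb'
  • x='a', y='a', z='bb'
  • x='', y='aa', z='bb'

Total count: 3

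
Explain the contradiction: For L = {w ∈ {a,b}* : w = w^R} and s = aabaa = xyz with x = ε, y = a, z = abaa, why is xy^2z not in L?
xy²z = aaabaa ∉ L

Pumping with i = 2 replaces y = a by y² = aa:
- Original: s = xyz = aabaa; aabaa reversed is aabaa, the same string, so it is a palindrome and is in L
- Pumped: xy²z = ε · aa · abaa = aaabaa
- aaabaa reversed is aabaaa ≠ aaabaa, so it is not a palindrome and is not in L

The pumping lemma would require xy²z ∈ L, so this decomposition yields a contradiction.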